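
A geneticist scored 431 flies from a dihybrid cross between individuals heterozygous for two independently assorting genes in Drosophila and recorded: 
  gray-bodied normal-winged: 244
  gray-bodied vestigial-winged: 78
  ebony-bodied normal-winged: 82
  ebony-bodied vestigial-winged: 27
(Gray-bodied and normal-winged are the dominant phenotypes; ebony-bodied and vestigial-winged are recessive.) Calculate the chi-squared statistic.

0.126

A dihybrid F₂ with independent assortment and complete dominance at both loci gives a 9:3:3:1 phenotypic ratio.
The 9:3:3:1 ratio has 16 parts, so with N = 431 the expected counts are:
  gray-bodied normal-winged: 431 × 9/16 = 242.4375
  gray-bodied vestigial-winged: 431 × 3/16 = 80.8125
  ebony-bodied normal-winged: 431 × 3/16 = 80.8125
  ebony-bodied vestigial-winged: 431 × 1/16 = 26.9375
χ² = Σ (O − E)² / E
  gray-bodied normal-winged: (244 − 242.4375)² / 242.4375 = 0.0101
  gray-bodied vestigial-winged: (78 − 80.8125)² / 80.8125 = 0.0979
  ebony-bodied normal-winged: (82 − 80.8125)² / 80.8125 = 0.0174
  ebony-bodied vestigial-winged: (27 − 26.9375)² / 26.9375 = 0.0001
χ² = 0.0101 + 0.0979 + 0.0174 + 0.0001 = 0.1255 ≈ 0.126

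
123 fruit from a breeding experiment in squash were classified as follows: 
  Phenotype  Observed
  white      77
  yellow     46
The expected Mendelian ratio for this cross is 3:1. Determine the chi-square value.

Expected counts for N = 123 under a 3:1 ratio (total parts = 4):
  white: 123 × 3/4 = 92.25
  yellow: 123 × 1/4 = 30.75
χ² = Σ (O − E)² / E
  white: (77 − 92.25)² / 92.25 = 2.5210
  yellow: (46 − 30.75)² / 30.75 = 7.5630
χ² = 2.5210 + 7.5630 = 10.084

10.084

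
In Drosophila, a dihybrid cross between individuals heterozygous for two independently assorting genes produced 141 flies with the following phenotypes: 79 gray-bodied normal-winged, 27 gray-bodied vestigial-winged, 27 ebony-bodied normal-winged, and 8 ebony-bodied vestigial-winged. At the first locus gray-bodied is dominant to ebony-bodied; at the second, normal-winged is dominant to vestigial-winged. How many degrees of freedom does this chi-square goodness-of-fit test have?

A dihybrid F₂ with independent assortment and complete dominance at both loci gives a 9:3:3:1 phenotypic ratio.
A goodness-of-fit test with 4 phenotype classes has df = 4 − 1 = 3.

3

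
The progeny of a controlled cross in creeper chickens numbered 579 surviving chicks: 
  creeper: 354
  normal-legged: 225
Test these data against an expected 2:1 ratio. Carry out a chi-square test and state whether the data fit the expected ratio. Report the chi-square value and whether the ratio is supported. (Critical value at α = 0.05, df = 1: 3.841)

Expected counts for N = 579 under a 2:1 ratio (total parts = 3):
  creeper: 579 × 2/3 = 386
  normal-legged: 579 × 1/3 = 193
χ² = Σ (O − E)² / E
  creeper: (354 − 386)² / 386 = 2.6528
  normal-legged: (225 − 193)² / 193 = 5.3057
χ² = 2.6528 + 5.3057 = 7.9585 ≈ 7.959
Degrees of freedom = 2 − 1 = 1; critical value at α = 0.05 is 3.841.
Since 7.959 > 3.841, we reject the null hypothesis — the data do not fit the 2:1 ratio.

7.959; not consistent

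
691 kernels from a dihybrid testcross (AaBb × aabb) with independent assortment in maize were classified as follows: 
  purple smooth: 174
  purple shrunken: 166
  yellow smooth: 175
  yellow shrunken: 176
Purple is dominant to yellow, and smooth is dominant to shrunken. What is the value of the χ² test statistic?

A dihybrid testcross with independent assortment gives a 1:1:1:1 ratio.
Under the 1:1:1:1 hypothesis (Σ ratio = 4, N = 691):
  purple smooth: 691 × 1/4 = 172.75
  purple shrunken: 691 × 1/4 = 172.75
  yellow smooth: 691 × 1/4 = 172.75
  yellow shrunken: 691 × 1/4 = 172.75
χ² = Σ (O − E)² / E
  purple smooth: (174 − 172.75)² / 172.75 = 0.0090
  purple shrunken: (166 − 172.75)² / 172.75 = 0.2637
  yellow smooth: (175 − 172.75)² / 172.75 = 0.0293
  yellow shrunken: (176 − 172.75)² / 172.75 = 0.0611
χ² = 0.0090 + 0.2637 + 0.0293 + 0.0611 = 0.3631 ≈ 0.363

0.363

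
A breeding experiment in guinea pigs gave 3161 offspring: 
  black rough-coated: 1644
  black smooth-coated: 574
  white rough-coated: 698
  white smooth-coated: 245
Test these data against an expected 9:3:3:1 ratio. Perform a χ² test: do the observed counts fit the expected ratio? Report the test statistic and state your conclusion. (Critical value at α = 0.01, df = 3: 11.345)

Expected counts for N = 3161 under a 9:3:3:1 ratio (total parts = 16):
  black rough-coated: 3161 × 9/16 = 1778.0625
  black smooth-coated: 3161 × 3/16 = 592.6875
  white rough-coated: 3161 × 3/16 = 592.6875
  white smooth-coated: 3161 × 1/16 = 197.5625
χ² = Σ (O − E)² / E
  black rough-coated: (1644 − 1778.0625)² / 1778.0625 = 10.1081
  black smooth-coated: (574 − 592.6875)² / 592.6875 = 0.5892
  white rough-coated: (698 − 592.6875)² / 592.6875 = 18.7126
  white smooth-coated: (245 − 197.5625)² / 197.5625 = 11.3904
χ² = 10.1081 + 0.5892 + 18.7126 + 11.3904 = 40.8003 ≈ 40.800
Degrees of freedom = 4 − 1 = 3; critical value at α = 0.01 is 11.345.
Since 40.800 > 11.345, we reject the null hypothesis — the data do not fit the 9:3:3:1 ratio.

40.800; not consistent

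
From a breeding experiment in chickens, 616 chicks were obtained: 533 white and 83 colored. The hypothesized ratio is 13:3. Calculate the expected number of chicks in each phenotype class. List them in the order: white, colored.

500.5, 115.5

Under the 13:3 hypothesis (Σ ratio = 16, N = 616):
  white: 616 × 13/16 = 500.5
  colored: 616 × 3/16 = 115.5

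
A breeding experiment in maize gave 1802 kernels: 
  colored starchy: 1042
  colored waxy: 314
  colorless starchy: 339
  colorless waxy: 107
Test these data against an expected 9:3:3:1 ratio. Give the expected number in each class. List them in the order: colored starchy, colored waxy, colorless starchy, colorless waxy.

1013.625, 337.875, 337.875, 112.625

The 9:3:3:1 ratio has 16 parts, so with N = 1802 the expected counts are:
  colored starchy: 1802 × 9/16 = 1013.625
  colored waxy: 1802 × 3/16 = 337.875
  colorless starchy: 1802 × 3/16 = 337.875
  colorless waxy: 1802 × 1/16 = 112.625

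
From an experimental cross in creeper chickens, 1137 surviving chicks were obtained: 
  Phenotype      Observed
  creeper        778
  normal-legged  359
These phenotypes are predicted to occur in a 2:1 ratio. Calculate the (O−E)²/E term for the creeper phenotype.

0.528

Under the 2:1 hypothesis (Σ ratio = 3, N = 1137):
  creeper: 1137 × 2/3 = 758
  normal-legged: 1137 × 1/3 = 379
Contribution of creeper: (778 − 758)² / 758 = 0.5277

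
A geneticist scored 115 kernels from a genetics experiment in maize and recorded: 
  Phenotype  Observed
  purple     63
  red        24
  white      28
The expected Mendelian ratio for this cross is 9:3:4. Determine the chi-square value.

0.339

The 9:3:4 ratio has 16 parts, so with N = 115 the expected counts are:
  purple: 115 × 9/16 = 64.6875
  red: 115 × 3/16 = 21.5625
  white: 115 × 4/16 = 28.75
χ² = Σ (O − E)² / E
  purple: (63 − 64.6875)² / 64.6875 = 0.0440
  red: (24 − 21.5625)² / 21.5625 = 0.2755
  white: (28 − 28.75)² / 28.75 = 0.0196
χ² = 0.0440 + 0.2755 + 0.0196 = 0.3391 ≈ 0.339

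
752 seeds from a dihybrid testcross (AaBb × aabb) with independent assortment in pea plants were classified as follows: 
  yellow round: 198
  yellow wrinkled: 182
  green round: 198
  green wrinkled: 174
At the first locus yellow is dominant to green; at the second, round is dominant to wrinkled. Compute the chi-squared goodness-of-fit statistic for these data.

2.298

A dihybrid testcross with independent assortment gives a 1:1:1:1 ratio.
The 1:1:1:1 ratio has 4 parts, so with N = 752 the expected counts are:
  yellow round: 752 × 1/4 = 188
  yellow wrinkled: 752 × 1/4 = 188
  green round: 752 × 1/4 = 188
  green wrinkled: 752 × 1/4 = 188
χ² = Σ (O − E)² / E
  yellow round: (198 − 188)² / 188 = 0.5319
  yellow wrinkled: (182 − 188)² / 188 = 0.1915
  green round: (198 − 188)² / 188 = 0.5319
  green wrinkled: (174 − 188)² / 188 = 1.0426
χ² = 0.5319 + 0.1915 + 0.5319 + 1.0426 = 2.2979 ≈ 2.298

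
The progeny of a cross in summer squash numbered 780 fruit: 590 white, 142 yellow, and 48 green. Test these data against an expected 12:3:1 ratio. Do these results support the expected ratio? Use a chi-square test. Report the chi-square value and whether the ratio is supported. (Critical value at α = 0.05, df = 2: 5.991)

0.178; consistent

Expected counts for N = 780 under a 12:3:1 ratio (total parts = 16):
  white: 780 × 12/16 = 585
  yellow: 780 × 3/16 = 146.25
  green: 780 × 1/16 = 48.75
χ² = Σ (O − E)² / E
  white: (590 − 585)² / 585 = 0.0427
  yellow: (142 − 146.25)² / 146.25 = 0.1235
  green: (48 − 48.75)² / 48.75 = 0.0115
χ² = 0.0427 + 0.1235 + 0.0115 = 0.1777 ≈ 0.178
Degrees of freedom = 3 − 1 = 2; critical value at α = 0.05 is 5.991.
Since 0.178 < 5.991, we fail to reject the null hypothesis — the data are consistent with the 12:3:1 ratio.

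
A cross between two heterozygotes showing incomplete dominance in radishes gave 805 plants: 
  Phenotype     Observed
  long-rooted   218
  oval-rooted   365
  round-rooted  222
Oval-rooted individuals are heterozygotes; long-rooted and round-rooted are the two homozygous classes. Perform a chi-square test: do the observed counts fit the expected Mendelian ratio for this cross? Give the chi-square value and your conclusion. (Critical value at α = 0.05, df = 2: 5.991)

7.027; not consistent

With incomplete dominance, a heterozygote × heterozygote cross gives a 1:2:1 phenotypic ratio.
The 1:2:1 ratio has 4 parts, so with N = 805 the expected counts are:
  long-rooted: 805 × 1/4 = 201.25
  oval-rooted: 805 × 2/4 = 402.5
  round-rooted: 805 × 1/4 = 201.25
χ² = Σ (O − E)² / E
  long-rooted: (218 − 201.25)² / 201.25 = 1.3941
  oval-rooted: (365 − 402.5)² / 402.5 = 3.4938
  round-rooted: (222 − 201.25)² / 201.25 = 2.1394
χ² = 1.3941 + 3.4938 + 2.1394 = 7.0273 ≈ 7.027
Degrees of freedom = 3 − 1 = 2; critical value at α = 0.05 is 5.991.
Since 7.027 > 5.991, we reject the null hypothesis — the data do not fit the 1:2:1 ratio.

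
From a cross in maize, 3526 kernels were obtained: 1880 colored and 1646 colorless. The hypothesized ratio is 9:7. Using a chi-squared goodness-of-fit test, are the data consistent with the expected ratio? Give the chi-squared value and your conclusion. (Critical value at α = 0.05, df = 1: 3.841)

12.315; not consistent

Expected counts for N = 3526 under a 9:7 ratio (total parts = 16):
  colored: 3526 × 9/16 = 1983.375
  colorless: 3526 × 7/16 = 1542.625
χ² = Σ (O − E)² / E
  colored: (1880 − 1983.375)² / 1983.375 = 5.3880
  colorless: (1646 − 1542.625)² / 1542.625 = 6.9274
χ² = 5.3880 + 6.9274 = 12.3154 ≈ 12.315
Degrees of freedom = 2 − 1 = 1; critical value at α = 0.05 is 3.841.
Since 12.315 > 3.841, we reject the null hypothesis — the data do not fit the 9:7 ratio.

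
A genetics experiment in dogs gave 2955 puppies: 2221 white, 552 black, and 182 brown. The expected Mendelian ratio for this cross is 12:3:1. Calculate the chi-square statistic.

The 12:3:1 ratio has 16 parts, so with N = 2955 the expected counts are:
  white: 2955 × 12/16 = 2216.25
  black: 2955 × 3/16 = 554.0625
  brown: 2955 × 1/16 = 184.6875
χ² = Σ (O − E)² / E
  white: (2221 − 2216.25)² / 2216.25 = 0.0102
  black: (552 − 554.0625)² / 554.0625 = 0.0077
  brown: (182 − 184.6875)² / 184.6875 = 0.0391
χ² = 0.0102 + 0.0077 + 0.0391 = 0.057

0.057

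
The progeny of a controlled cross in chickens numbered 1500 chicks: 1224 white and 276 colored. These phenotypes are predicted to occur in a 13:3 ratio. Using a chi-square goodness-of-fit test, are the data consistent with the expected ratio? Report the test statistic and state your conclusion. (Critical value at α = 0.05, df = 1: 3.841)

0.121; consistent

Expected counts for N = 1500 under a 13:3 ratio (total parts = 16):
  white: 1500 × 13/16 = 1218.75
  colored: 1500 × 3/16 = 281.25
χ² = Σ (O − E)² / E
  white: (1224 − 1218.75)² / 1218.75 = 0.0226
  colored: (276 − 281.25)² / 281.25 = 0.0980
χ² = 0.0226 + 0.0980 = 0.1206 ≈ 0.121
Degrees of freedom = 2 − 1 = 1; critical value at α = 0.05 is 3.841.
Since 0.121 < 3.841, we fail to reject the null hypothesis — the data are consistent with the 13:3 ratio.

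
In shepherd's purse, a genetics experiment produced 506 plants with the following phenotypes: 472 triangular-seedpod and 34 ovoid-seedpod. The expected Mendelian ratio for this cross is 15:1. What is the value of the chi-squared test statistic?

Expected counts for N = 506 under a 15:1 ratio (total parts = 16):
  triangular-seedpod: 506 × 15/16 = 474.375
  ovoid-seedpod: 506 × 1/16 = 31.625
χ² = Σ (O − E)² / E
  triangular-seedpod: (472 − 474.375)² / 474.375 = 0.0119
  ovoid-seedpod: (34 − 31.625)² / 31.625 = 0.1784
χ² = 0.0119 + 0.1784 = 0.1903 ≈ 0.190

0.190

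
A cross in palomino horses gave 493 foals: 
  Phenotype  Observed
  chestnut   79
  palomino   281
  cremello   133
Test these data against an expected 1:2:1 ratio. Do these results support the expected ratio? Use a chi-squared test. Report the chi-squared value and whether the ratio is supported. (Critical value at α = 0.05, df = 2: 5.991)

Under the 1:2:1 hypothesis (Σ ratio = 4, N = 493):
  chestnut: 493 × 1/4 = 123.25
  palomino: 493 × 2/4 = 246.5
  cremello: 493 × 1/4 = 123.25
χ² = Σ (O − E)² / E
  chestnut: (79 − 123.25)² / 123.25 = 15.8869
  palomino: (281 − 246.5)² / 246.5 = 4.8286
  cremello: (133 − 123.25)² / 123.25 = 0.7713
χ² = 15.8869 + 4.8286 + 0.7713 = 21.4868 ≈ 21.487
Degrees of freedom = 3 − 1 = 2; critical value at α = 0.05 is 5.991.
Since 21.487 > 5.991, we reject the null hypothesis — the data do not fit the 1:2:1 ratio.

21.487; not consistent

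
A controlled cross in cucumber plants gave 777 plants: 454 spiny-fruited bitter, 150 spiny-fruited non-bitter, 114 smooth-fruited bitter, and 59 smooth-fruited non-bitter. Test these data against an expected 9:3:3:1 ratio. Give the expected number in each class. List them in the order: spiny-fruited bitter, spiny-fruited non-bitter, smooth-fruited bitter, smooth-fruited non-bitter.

Total ratio parts = 16. Expected numbers out of 777:
  spiny-fruited bitter: 777 × 9/16 = 437.0625
  spiny-fruited non-bitter: 777 × 3/16 = 145.6875
  smooth-fruited bitter: 777 × 3/16 = 145.6875
  smooth-fruited non-bitter: 777 × 1/16 = 48.5625

437.0625, 145.6875, 145.6875, 48.5625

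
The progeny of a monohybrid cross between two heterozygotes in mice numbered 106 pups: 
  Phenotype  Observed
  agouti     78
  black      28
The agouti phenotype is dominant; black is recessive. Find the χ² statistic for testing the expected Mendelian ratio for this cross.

For a monohybrid cross between heterozygotes with complete dominance, the expected phenotypic ratio is 3:1.
Under the 3:1 hypothesis (Σ ratio = 4, N = 106):
  agouti: 106 × 3/4 = 79.5
  black: 106 × 1/4 = 26.5
χ² = Σ (O − E)² / E
  agouti: (78 − 79.5)² / 79.5 = 0.0283
  black: (28 − 26.5)² / 26.5 = 0.0849
χ² = 0.0283 + 0.0849 = 0.1132 ≈ 0.113

0.113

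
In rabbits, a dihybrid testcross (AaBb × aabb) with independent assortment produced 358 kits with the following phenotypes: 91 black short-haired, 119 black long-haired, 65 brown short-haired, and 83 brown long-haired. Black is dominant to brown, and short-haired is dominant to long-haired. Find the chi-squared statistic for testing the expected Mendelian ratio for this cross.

16.927

A dihybrid testcross with independent assortment gives a 1:1:1:1 ratio.
Under the 1:1:1:1 hypothesis (Σ ratio = 4, N = 358):
  black short-haired: 358 × 1/4 = 89.5
  black long-haired: 358 × 1/4 = 89.5
  brown short-haired: 358 × 1/4 = 89.5
  brown long-haired: 358 × 1/4 = 89.5
χ² = Σ (O − E)² / E
  black short-haired: (91 − 89.5)² / 89.5 = 0.0251
  black long-haired: (119 − 89.5)² / 89.5 = 9.7235
  brown short-haired: (65 − 89.5)² / 89.5 = 6.7067
  brown long-haired: (83 − 89.5)² / 89.5 = 0.4721
χ² = 0.0251 + 9.7235 + 6.7067 + 0.4721 = 16.9274 ≈ 16.927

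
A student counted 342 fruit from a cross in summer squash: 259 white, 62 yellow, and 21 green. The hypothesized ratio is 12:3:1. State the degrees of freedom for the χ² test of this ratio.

A goodness-of-fit test with 3 phenotype classes has df = 3 − 1 = 2.

2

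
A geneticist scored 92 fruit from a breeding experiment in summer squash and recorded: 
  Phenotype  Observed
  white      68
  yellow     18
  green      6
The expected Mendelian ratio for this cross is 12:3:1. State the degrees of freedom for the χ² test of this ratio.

A goodness-of-fit test with 3 phenotype classes has df = 3 − 1 = 2.

2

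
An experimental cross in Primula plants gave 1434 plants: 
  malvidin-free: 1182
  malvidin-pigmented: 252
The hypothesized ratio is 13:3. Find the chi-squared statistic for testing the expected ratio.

1.304

Total ratio parts = 16. Expected numbers out of 1434:
  malvidin-free: 1434 × 13/16 = 1165.125
  malvidin-pigmented: 1434 × 3/16 = 268.875
χ² = Σ (O − E)² / E
  malvidin-free: (1182 − 1165.125)² / 1165.125 = 0.2444
  malvidin-pigmented: (252 − 268.875)² / 268.875 = 1.0591
χ² = 0.2444 + 1.0591 = 1.3035 ≈ 1.304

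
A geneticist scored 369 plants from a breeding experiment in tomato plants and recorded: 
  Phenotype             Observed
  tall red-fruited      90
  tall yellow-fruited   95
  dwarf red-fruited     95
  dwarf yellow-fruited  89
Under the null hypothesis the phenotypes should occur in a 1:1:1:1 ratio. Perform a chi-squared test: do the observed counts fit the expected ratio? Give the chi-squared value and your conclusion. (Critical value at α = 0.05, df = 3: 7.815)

0.333; consistent

Expected counts for N = 369 under a 1:1:1:1 ratio (total parts = 4):
  tall red-fruited: 369 × 1/4 = 92.25
  tall yellow-fruited: 369 × 1/4 = 92.25
  dwarf red-fruited: 369 × 1/4 = 92.25
  dwarf yellow-fruited: 369 × 1/4 = 92.25
χ² = Σ (O − E)² / E
  tall red-fruited: (90 − 92.25)² / 92.25 = 0.0549
  tall yellow-fruited: (95 − 92.25)² / 92.25 = 0.0820
  dwarf red-fruited: (95 − 92.25)² / 92.25 = 0.0820
  dwarf yellow-fruited: (89 − 92.25)² / 92.25 = 0.1145
χ² = 0.0549 + 0.0820 + 0.0820 + 0.1145 = 0.3334 ≈ 0.333
Degrees of freedom = 4 − 1 = 3; critical value at α = 0.05 is 7.815.
Since 0.333 < 7.815, we fail to reject the null hypothesis — the data are consistent with the 1:1:1:1 ratio.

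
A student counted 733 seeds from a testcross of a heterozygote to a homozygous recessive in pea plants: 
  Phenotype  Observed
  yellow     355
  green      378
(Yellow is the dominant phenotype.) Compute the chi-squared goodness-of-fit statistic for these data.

0.722

A testcross of a heterozygote (Aa × aa) gives a 1:1 phenotypic ratio.
Expected counts for N = 733 under a 1:1 ratio (total parts = 2):
  yellow: 733 × 1/2 = 366.5
  green: 733 × 1/2 = 366.5
χ² = Σ (O − E)² / E
  yellow: (355 − 366.5)² / 366.5 = 0.3608
  green: (378 − 366.5)² / 366.5 = 0.3608
χ² = 0.3608 + 0.3608 = 0.7216 ≈ 0.722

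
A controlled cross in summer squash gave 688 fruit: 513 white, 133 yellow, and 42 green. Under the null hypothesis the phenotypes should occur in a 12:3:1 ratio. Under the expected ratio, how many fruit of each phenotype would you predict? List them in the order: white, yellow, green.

Under the 12:3:1 hypothesis (Σ ratio = 16, N = 688):
  white: 688 × 12/16 = 516
  yellow: 688 × 3/16 = 129
  green: 688 × 1/16 = 43

516, 129, 43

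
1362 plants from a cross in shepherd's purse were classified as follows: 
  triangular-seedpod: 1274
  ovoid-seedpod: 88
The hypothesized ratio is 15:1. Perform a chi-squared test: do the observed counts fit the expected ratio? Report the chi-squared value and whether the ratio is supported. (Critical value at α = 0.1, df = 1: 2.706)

Expected counts for N = 1362 under a 15:1 ratio (total parts = 16):
  triangular-seedpod: 1362 × 15/16 = 1276.875
  ovoid-seedpod: 1362 × 1/16 = 85.125
χ² = Σ (O − E)² / E
  triangular-seedpod: (1274 − 1276.875)² / 1276.875 = 0.0065
  ovoid-seedpod: (88 − 85.125)² / 85.125 = 0.0971
χ² = 0.0065 + 0.0971 = 0.1036 ≈ 0.104
Degrees of freedom = 2 − 1 = 1; critical value at α = 0.1 is 2.706.
Since 0.104 < 2.706, we fail to reject the null hypothesis — the data are consistent with the 15:1 ratio.

0.104; consistent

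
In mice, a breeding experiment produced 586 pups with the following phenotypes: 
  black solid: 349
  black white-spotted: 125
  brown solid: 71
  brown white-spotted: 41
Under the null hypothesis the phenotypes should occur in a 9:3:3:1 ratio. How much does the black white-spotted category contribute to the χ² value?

The 9:3:3:1 ratio has 16 parts, so with N = 586 the expected counts are:
  black solid: 586 × 9/16 = 329.625
  black white-spotted: 586 × 3/16 = 109.875
  brown solid: 586 × 3/16 = 109.875
  brown white-spotted: 586 × 1/16 = 36.625
Contribution of black white-spotted: (125 − 109.875)² / 109.875 = 2.0821

2.082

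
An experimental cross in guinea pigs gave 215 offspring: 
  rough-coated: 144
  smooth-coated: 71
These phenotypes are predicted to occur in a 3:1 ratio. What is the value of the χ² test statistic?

Under the 3:1 hypothesis (Σ ratio = 4, N = 215):
  rough-coated: 215 × 3/4 = 161.25
  smooth-coated: 215 × 1/4 = 53.75
χ² = Σ (O − E)² / E
  rough-coated: (144 − 161.25)² / 161.25 = 1.8453
  smooth-coated: (71 − 53.75)² / 53.75 = 5.5360
χ² = 1.8453 + 5.5360 = 7.3813 ≈ 7.381

7.381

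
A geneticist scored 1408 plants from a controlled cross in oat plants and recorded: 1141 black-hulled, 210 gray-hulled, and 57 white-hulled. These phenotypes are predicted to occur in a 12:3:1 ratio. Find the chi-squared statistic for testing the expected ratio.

Expected counts for N = 1408 under a 12:3:1 ratio (total parts = 16):
  black-hulled: 1408 × 12/16 = 1056
  gray-hulled: 1408 × 3/16 = 264
  white-hulled: 1408 × 1/16 = 88
χ² = Σ (O − E)² / E
  black-hulled: (1141 − 1056)² / 1056 = 6.8419
  gray-hulled: (210 − 264)² / 264 = 11.0455
  white-hulled: (57 − 88)² / 88 = 10.9205
χ² = 6.8419 + 11.0455 + 10.9205 = 28.8079 ≈ 28.808

28.808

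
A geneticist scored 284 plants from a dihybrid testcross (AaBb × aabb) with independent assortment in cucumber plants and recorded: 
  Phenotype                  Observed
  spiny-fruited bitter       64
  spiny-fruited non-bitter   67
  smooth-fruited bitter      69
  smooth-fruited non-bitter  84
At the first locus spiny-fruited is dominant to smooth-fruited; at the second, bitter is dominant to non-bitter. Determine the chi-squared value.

3.352

A dihybrid testcross with independent assortment gives a 1:1:1:1 ratio.
The 1:1:1:1 ratio has 4 parts, so with N = 284 the expected counts are:
  spiny-fruited bitter: 284 × 1/4 = 71
  spiny-fruited non-bitter: 284 × 1/4 = 71
  smooth-fruited bitter: 284 × 1/4 = 71
  smooth-fruited non-bitter: 284 × 1/4 = 71
χ² = Σ (O − E)² / E
  spiny-fruited bitter: (64 − 71)² / 71 = 0.6901
  spiny-fruited non-bitter: (67 − 71)² / 71 = 0.2254
  smooth-fruited bitter: (69 − 71)² / 71 = 0.0563
  smooth-fruited non-bitter: (84 − 71)² / 71 = 2.3803
χ² = 0.6901 + 0.2254 + 0.0563 + 2.3803 = 3.3521 ≈ 3.352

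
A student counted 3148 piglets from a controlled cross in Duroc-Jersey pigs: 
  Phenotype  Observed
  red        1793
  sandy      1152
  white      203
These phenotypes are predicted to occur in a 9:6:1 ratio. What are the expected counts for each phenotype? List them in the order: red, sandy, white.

Under the 9:6:1 hypothesis (Σ ratio = 16, N = 3148):
  red: 3148 × 9/16 = 1770.75
  sandy: 3148 × 6/16 = 1180.5
  white: 3148 × 1/16 = 196.75

1770.75, 1180.5, 196.75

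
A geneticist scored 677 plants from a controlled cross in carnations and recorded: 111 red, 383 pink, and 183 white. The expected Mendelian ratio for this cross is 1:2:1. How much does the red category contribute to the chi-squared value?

Total ratio parts = 4. Expected numbers out of 677:
  red: 677 × 1/4 = 169.25
  pink: 677 × 2/4 = 338.5
  white: 677 × 1/4 = 169.25
Contribution of red: (111 − 169.25)² / 169.25 = 20.0476

20.048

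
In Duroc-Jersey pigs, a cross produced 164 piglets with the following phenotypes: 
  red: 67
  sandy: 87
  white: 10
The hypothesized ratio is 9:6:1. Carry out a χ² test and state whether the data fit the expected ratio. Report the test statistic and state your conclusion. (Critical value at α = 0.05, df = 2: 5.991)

17.491; not consistent

Expected counts for N = 164 under a 9:6:1 ratio (total parts = 16):
  red: 164 × 9/16 = 92.25
  sandy: 164 × 6/16 = 61.5
  white: 164 × 1/16 = 10.25
χ² = Σ (O − E)² / E
  red: (67 − 92.25)² / 92.25 = 6.9112
  sandy: (87 − 61.5)² / 61.5 = 10.5732
  white: (10 − 10.25)² / 10.25 = 0.0061
χ² = 6.9112 + 10.5732 + 0.0061 = 17.4905 ≈ 17.491
Degrees of freedom = 3 − 1 = 2; critical value at α = 0.05 is 5.991.
Since 17.491 > 5.991, we reject the null hypothesis — the data do not fit the 9:6:1 ratio.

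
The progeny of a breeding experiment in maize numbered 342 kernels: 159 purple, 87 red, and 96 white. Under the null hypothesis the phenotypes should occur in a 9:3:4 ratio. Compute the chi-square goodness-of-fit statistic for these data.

The 9:3:4 ratio has 16 parts, so with N = 342 the expected counts are:
  purple: 342 × 9/16 = 192.375
  red: 342 × 3/16 = 64.125
  white: 342 × 4/16 = 85.5
χ² = Σ (O − E)² / E
  purple: (159 − 192.375)² / 192.375 = 5.7902
  red: (87 − 64.125)² / 64.125 = 8.1601
  white: (96 − 85.5)² / 85.5 = 1.2895
χ² = 5.7902 + 8.1601 + 1.2895 = 15.2398 ≈ 15.240

15.240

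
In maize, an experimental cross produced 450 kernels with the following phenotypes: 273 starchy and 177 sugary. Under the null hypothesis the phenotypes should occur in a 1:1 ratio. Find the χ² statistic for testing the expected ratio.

Under the 1:1 hypothesis (Σ ratio = 2, N = 450):
  starchy: 450 × 1/2 = 225
  sugary: 450 × 1/2 = 225
χ² = Σ (O − E)² / E
  starchy: (273 − 225)² / 225 = 10.2400
  sugary: (177 − 225)² / 225 = 10.2400
χ² = 10.2400 + 10.2400 = 20.480

20.480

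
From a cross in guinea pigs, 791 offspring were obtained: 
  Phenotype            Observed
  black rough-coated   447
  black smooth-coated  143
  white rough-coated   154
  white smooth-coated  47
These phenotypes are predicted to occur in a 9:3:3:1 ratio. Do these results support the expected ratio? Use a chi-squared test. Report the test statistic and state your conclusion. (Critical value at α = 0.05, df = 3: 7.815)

0.538; consistent

The 9:3:3:1 ratio has 16 parts, so with N = 791 the expected counts are:
  black rough-coated: 791 × 9/16 = 444.9375
  black smooth-coated: 791 × 3/16 = 148.3125
  white rough-coated: 791 × 3/16 = 148.3125
  white smooth-coated: 791 × 1/16 = 49.4375
χ² = Σ (O − E)² / E
  black rough-coated: (447 − 444.9375)² / 444.9375 = 0.0096
  black smooth-coated: (143 − 148.3125)² / 148.3125 = 0.1903
  white rough-coated: (154 − 148.3125)² / 148.3125 = 0.2181
  white smooth-coated: (47 − 49.4375)² / 49.4375 = 0.1202
χ² = 0.0096 + 0.1903 + 0.2181 + 0.1202 = 0.5382 ≈ 0.538
Degrees of freedom = 4 − 1 = 3; critical value at α = 0.05 is 7.815.
Since 0.538 < 7.815, we fail to reject the null hypothesis — the data are consistent with the 9:3:3:1 ratio.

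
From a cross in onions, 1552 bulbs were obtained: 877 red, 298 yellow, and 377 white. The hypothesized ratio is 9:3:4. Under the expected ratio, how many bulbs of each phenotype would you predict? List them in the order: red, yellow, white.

Under the 9:3:4 hypothesis (Σ ratio = 16, N = 1552):
  red: 1552 × 9/16 = 873
  yellow: 1552 × 3/16 = 291
  white: 1552 × 4/16 = 388

873, 291, 388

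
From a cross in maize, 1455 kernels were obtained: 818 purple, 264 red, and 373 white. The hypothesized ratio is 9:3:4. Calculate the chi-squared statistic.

0.520

Expected counts for N = 1455 under a 9:3:4 ratio (total parts = 16):
  purple: 1455 × 9/16 = 818.4375
  red: 1455 × 3/16 = 272.8125
  white: 1455 × 4/16 = 363.75
χ² = Σ (O − E)² / E
  purple: (818 − 818.4375)² / 818.4375 = 0.0002
  red: (264 − 272.8125)² / 272.8125 = 0.2847
  white: (373 − 363.75)² / 363.75 = 0.2352
χ² = 0.0002 + 0.2847 + 0.2352 = 0.5201 ≈ 0.520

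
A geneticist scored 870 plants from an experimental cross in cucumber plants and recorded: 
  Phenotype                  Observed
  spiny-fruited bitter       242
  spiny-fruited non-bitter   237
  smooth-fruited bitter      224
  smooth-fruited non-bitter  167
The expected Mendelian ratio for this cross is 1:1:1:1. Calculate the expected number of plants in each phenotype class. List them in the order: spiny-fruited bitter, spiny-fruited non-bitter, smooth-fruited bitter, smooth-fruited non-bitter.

The 1:1:1:1 ratio has 4 parts, so with N = 870 the expected counts are:
  spiny-fruited bitter: 870 × 1/4 = 217.5
  spiny-fruited non-bitter: 870 × 1/4 = 217.5
  smooth-fruited bitter: 870 × 1/4 = 217.5
  smooth-fruited non-bitter: 870 × 1/4 = 217.5

217.5, 217.5, 217.5, 217.5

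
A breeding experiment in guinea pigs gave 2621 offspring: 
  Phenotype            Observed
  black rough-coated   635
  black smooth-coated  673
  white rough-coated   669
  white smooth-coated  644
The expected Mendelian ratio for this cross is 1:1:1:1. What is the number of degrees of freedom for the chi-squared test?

3

A goodness-of-fit test with 4 phenotype classes has df = 4 − 1 = 3.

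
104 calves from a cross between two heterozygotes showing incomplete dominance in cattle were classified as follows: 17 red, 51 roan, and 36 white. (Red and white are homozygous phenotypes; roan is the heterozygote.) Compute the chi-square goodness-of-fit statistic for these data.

With incomplete dominance, a heterozygote × heterozygote cross gives a 1:2:1 phenotypic ratio.
Under the 1:2:1 hypothesis (Σ ratio = 4, N = 104):
  red: 104 × 1/4 = 26
  roan: 104 × 2/4 = 52
  white: 104 × 1/4 = 26
χ² = Σ (O − E)² / E
  red: (17 − 26)² / 26 = 3.1154
  roan: (51 − 52)² / 52 = 0.0192
  white: (36 − 26)² / 26 = 3.8462
χ² = 3.1154 + 0.0192 + 3.8462 = 6.9808 ≈ 6.981

6.981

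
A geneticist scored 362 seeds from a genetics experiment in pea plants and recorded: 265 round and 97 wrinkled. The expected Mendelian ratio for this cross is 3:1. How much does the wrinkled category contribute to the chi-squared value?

0.467

Under the 3:1 hypothesis (Σ ratio = 4, N = 362):
  round: 362 × 3/4 = 271.5
  wrinkled: 362 × 1/4 = 90.5
Contribution of wrinkled: (97 − 90.5)² / 90.5 = 0.4669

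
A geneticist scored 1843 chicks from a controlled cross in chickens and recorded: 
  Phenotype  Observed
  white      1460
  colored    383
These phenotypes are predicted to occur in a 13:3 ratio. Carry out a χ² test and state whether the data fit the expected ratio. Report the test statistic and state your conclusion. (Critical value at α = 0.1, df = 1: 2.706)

4.992; not consistent

The 13:3 ratio has 16 parts, so with N = 1843 the expected counts are:
  white: 1843 × 13/16 = 1497.4375
  colored: 1843 × 3/16 = 345.5625
χ² = Σ (O − E)² / E
  white: (1460 − 1497.4375)² / 1497.4375 = 0.9360
  colored: (383 − 345.5625)² / 345.5625 = 4.0559
χ² = 0.9360 + 4.0559 = 4.9919 ≈ 4.992
Degrees of freedom = 2 − 1 = 1; critical value at α = 0.1 is 2.706.
Since 4.992 > 2.706, we reject the null hypothesis — the data do not fit the 13:3 ratio.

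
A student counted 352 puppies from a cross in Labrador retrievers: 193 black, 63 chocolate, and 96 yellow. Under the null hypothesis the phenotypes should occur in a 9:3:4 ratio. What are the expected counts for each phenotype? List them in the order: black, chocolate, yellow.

198, 66, 88

The 9:3:4 ratio has 16 parts, so with N = 352 the expected counts are:
  black: 352 × 9/16 = 198
  chocolate: 352 × 3/16 = 66
  yellow: 352 × 4/16 = 88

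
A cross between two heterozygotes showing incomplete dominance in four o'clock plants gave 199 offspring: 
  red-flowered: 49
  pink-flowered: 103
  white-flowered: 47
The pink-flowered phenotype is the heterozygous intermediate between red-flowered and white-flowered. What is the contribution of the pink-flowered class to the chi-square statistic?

0.123

With incomplete dominance, a heterozygote × heterozygote cross gives a 1:2:1 phenotypic ratio.
Under the 1:2:1 hypothesis (Σ ratio = 4, N = 199):
  red-flowered: 199 × 1/4 = 49.75
  pink-flowered: 199 × 2/4 = 99.5
  white-flowered: 199 × 1/4 = 49.75
Contribution of pink-flowered: (103 − 99.5)² / 99.5 = 0.1231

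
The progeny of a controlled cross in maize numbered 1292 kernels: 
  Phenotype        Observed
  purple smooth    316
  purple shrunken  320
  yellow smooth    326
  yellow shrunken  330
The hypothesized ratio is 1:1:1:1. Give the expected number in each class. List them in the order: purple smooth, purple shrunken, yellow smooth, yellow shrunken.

323, 323, 323, 323

Total ratio parts = 4. Expected numbers out of 1292:
  purple smooth: 1292 × 1/4 = 323
  purple shrunken: 1292 × 1/4 = 323
  yellow smooth: 1292 × 1/4 = 323
  yellow shrunken: 1292 × 1/4 = 323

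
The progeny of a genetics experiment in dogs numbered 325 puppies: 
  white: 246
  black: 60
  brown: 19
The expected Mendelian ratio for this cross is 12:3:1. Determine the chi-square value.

Total ratio parts = 16. Expected numbers out of 325:
  white: 325 × 12/16 = 243.75
  black: 325 × 3/16 = 60.9375
  brown: 325 × 1/16 = 20.3125
χ² = Σ (O − E)² / E
  white: (246 − 243.75)² / 243.75 = 0.0208
  black: (60 − 60.9375)² / 60.9375 = 0.0144
  brown: (19 − 20.3125)² / 20.3125 = 0.0848
χ² = 0.0208 + 0.0144 + 0.0848 = 0.120

0.120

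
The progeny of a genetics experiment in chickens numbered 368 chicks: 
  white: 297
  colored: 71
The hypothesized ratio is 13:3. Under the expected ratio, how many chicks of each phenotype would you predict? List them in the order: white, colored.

The 13:3 ratio has 16 parts, so with N = 368 the expected counts are:
  white: 368 × 13/16 = 299
  colored: 368 × 3/16 = 69

299, 69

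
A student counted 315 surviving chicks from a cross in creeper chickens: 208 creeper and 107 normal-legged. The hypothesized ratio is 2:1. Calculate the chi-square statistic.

0.057

Under the 2:1 hypothesis (Σ ratio = 3, N = 315):
  creeper: 315 × 2/3 = 210
  normal-legged: 315 × 1/3 = 105
χ² = Σ (O − E)² / E
  creeper: (208 − 210)² / 210 = 0.0190
  normal-legged: (107 − 105)² / 105 = 0.0381
χ² = 0.0190 + 0.0381 = 0.0571 ≈ 0.057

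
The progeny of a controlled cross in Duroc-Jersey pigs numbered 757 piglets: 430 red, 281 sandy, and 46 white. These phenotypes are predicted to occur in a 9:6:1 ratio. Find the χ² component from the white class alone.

0.036

Under the 9:6:1 hypothesis (Σ ratio = 16, N = 757):
  red: 757 × 9/16 = 425.8125
  sandy: 757 × 6/16 = 283.875
  white: 757 × 1/16 = 47.3125
Contribution of white: (46 − 47.3125)² / 47.3125 = 0.0364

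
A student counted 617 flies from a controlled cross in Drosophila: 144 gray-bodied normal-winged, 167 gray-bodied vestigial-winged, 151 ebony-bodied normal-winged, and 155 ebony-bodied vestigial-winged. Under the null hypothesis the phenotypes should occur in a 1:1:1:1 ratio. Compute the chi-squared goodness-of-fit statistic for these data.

1.807

Total ratio parts = 4. Expected numbers out of 617:
  gray-bodied normal-winged: 617 × 1/4 = 154.25
  gray-bodied vestigial-winged: 617 × 1/4 = 154.25
  ebony-bodied normal-winged: 617 × 1/4 = 154.25
  ebony-bodied vestigial-winged: 617 × 1/4 = 154.25
χ² = Σ (O − E)² / E
  gray-bodied normal-winged: (144 − 154.25)² / 154.25 = 0.6811
  gray-bodied vestigial-winged: (167 − 154.25)² / 154.25 = 1.0539
  ebony-bodied normal-winged: (151 − 154.25)² / 154.25 = 0.0685
  ebony-bodied vestigial-winged: (155 − 154.25)² / 154.25 = 0.0036
χ² = 0.6811 + 1.0539 + 0.0685 + 0.0036 = 1.8071 ≈ 1.807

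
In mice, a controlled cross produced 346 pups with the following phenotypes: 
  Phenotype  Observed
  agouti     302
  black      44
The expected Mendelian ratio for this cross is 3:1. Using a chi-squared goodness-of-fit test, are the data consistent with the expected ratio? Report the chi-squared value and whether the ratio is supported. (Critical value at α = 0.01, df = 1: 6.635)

Expected counts for N = 346 under a 3:1 ratio (total parts = 4):
  agouti: 346 × 3/4 = 259.5
  black: 346 × 1/4 = 86.5
χ² = Σ (O − E)² / E
  agouti: (302 − 259.5)² / 259.5 = 6.9605
  black: (44 − 86.5)² / 86.5 = 20.8815
χ² = 6.9605 + 20.8815 = 27.842
Degrees of freedom = 2 − 1 = 1; critical value at α = 0.01 is 6.635.
Since 27.842 > 6.635, we reject the null hypothesis — the data do not fit the 3:1 ratio.

27.842; not consistent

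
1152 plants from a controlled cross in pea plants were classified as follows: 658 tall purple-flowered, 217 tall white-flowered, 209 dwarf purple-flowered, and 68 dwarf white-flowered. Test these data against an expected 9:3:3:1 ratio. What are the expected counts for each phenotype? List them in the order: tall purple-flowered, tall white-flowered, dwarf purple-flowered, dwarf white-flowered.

The 9:3:3:1 ratio has 16 parts, so with N = 1152 the expected counts are:
  tall purple-flowered: 1152 × 9/16 = 648
  tall white-flowered: 1152 × 3/16 = 216
  dwarf purple-flowered: 1152 × 3/16 = 216
  dwarf white-flowered: 1152 × 1/16 = 72

648, 216, 216, 72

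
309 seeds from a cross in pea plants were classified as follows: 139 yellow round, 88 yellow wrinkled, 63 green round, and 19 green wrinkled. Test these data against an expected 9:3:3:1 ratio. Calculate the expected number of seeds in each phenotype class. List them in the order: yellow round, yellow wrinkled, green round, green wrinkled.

173.8125, 57.9375, 57.9375, 19.3125

The 9:3:3:1 ratio has 16 parts, so with N = 309 the expected counts are:
  yellow round: 309 × 9/16 = 173.8125
  yellow wrinkled: 309 × 3/16 = 57.9375
  green round: 309 × 3/16 = 57.9375
  green wrinkled: 309 × 1/16 = 19.3125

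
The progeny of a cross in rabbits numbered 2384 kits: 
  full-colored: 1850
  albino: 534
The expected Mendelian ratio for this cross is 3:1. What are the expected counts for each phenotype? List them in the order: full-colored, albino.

1788, 596

Expected counts for N = 2384 under a 3:1 ratio (total parts = 4):
  full-colored: 2384 × 3/4 = 1788
  albino: 2384 × 1/4 = 596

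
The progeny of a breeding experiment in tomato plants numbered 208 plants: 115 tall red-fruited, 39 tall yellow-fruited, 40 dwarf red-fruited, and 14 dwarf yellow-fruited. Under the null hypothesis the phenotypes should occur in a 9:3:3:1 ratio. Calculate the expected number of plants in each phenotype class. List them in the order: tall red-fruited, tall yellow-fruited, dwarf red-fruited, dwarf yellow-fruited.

117, 39, 39, 13

The 9:3:3:1 ratio has 16 parts, so with N = 208 the expected counts are:
  tall red-fruited: 208 × 9/16 = 117
  tall yellow-fruited: 208 × 3/16 = 39
  dwarf red-fruited: 208 × 3/16 = 39
  dwarf yellow-fruited: 208 × 1/16 = 13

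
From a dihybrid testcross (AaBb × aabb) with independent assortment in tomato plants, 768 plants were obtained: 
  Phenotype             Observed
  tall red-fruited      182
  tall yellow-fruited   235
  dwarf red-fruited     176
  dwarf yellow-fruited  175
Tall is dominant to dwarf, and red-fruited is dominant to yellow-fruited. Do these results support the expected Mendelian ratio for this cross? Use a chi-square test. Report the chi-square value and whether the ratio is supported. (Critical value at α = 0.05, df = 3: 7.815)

A dihybrid testcross with independent assortment gives a 1:1:1:1 ratio.
Under the 1:1:1:1 hypothesis (Σ ratio = 4, N = 768):
  tall red-fruited: 768 × 1/4 = 192
  tall yellow-fruited: 768 × 1/4 = 192
  dwarf red-fruited: 768 × 1/4 = 192
  dwarf yellow-fruited: 768 × 1/4 = 192
χ² = Σ (O − E)² / E
  tall red-fruited: (182 − 192)² / 192 = 0.5208
  tall yellow-fruited: (235 − 192)² / 192 = 9.6302
  dwarf red-fruited: (176 − 192)² / 192 = 1.3333
  dwarf yellow-fruited: (175 − 192)² / 192 = 1.5052
χ² = 0.5208 + 9.6302 + 1.3333 + 1.5052 = 12.9895 ≈ 12.990
Degrees of freedom = 4 − 1 = 3; critical value at α = 0.05 is 7.815.
Since 12.990 > 7.815, we reject the null hypothesis — the data do not fit the 1:1:1:1 ratio.

12.990; not consistent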